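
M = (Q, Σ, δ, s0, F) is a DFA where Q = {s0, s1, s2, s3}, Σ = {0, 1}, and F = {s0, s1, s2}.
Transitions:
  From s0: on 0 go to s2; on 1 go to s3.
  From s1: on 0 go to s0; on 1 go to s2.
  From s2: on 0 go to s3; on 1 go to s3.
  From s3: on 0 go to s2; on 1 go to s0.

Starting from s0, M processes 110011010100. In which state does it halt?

s3

s0 --1--> s3
s3 --1--> s0
s0 --0--> s2
s2 --0--> s3
s3 --1--> s0
s0 --1--> s3
s3 --0--> s2
s2 --1--> s3
s3 --0--> s2
s2 --1--> s3
s3 --0--> s2
s2 --0--> s3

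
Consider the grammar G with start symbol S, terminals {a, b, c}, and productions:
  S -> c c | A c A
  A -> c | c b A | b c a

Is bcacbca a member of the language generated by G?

yes

S ⇒ AcA ⇒ bcacA ⇒ bcacbca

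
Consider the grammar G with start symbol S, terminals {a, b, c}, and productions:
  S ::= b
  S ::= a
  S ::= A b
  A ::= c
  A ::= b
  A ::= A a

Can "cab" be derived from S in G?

yes

S ⇒ Ab ⇒ Aab ⇒ cab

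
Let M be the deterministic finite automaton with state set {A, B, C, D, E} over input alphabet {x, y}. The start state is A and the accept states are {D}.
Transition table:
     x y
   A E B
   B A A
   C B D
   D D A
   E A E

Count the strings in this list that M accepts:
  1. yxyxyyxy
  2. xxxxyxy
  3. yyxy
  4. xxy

0

yxyxyyxy: rejected
xxxxyxy: rejected
yyxy: rejected
xxy: rejected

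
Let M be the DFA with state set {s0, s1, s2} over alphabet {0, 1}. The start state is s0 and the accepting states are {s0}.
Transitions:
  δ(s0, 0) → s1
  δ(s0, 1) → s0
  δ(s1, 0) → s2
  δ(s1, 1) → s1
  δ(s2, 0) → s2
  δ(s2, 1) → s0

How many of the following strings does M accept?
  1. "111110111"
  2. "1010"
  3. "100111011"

"111110111": rejected
"1010": rejected
"100111011": rejected

0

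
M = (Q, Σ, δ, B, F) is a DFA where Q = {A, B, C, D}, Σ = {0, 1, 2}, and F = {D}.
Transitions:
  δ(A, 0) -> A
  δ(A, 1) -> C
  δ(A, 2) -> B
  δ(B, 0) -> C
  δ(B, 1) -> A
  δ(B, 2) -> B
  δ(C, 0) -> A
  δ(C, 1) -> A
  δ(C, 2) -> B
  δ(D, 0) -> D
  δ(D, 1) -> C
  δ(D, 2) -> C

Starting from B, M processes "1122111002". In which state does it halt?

B

B --1--> A
A --1--> C
C --2--> B
B --2--> B
B --1--> A
A --1--> C
C --1--> A
A --0--> A
A --0--> A
A --2--> B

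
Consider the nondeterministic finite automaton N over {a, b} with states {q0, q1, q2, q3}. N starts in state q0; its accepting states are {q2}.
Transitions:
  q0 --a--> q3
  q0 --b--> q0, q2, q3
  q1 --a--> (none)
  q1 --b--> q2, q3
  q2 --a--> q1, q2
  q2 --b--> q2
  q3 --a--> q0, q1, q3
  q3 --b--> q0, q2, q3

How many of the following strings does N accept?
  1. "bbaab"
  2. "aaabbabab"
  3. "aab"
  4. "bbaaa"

4

"bbaab": accepted
"aaabbabab": accepted
"aab": accepted
"bbaaa": accepted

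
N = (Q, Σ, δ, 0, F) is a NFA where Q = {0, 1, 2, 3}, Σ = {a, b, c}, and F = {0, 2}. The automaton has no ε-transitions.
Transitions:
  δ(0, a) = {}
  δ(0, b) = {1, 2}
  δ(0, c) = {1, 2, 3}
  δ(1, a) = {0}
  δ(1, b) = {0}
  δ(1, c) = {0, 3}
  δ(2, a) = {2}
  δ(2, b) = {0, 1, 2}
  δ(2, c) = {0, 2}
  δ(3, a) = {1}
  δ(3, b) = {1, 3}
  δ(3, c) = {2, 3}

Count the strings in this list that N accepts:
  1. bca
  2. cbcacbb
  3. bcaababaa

3

bca: accepted
cbcacbb: accepted
bcaababaa: accepted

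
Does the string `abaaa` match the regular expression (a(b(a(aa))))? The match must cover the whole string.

yes

Split as a·baaa: a matches a and (b(a(aa))) matches baaa.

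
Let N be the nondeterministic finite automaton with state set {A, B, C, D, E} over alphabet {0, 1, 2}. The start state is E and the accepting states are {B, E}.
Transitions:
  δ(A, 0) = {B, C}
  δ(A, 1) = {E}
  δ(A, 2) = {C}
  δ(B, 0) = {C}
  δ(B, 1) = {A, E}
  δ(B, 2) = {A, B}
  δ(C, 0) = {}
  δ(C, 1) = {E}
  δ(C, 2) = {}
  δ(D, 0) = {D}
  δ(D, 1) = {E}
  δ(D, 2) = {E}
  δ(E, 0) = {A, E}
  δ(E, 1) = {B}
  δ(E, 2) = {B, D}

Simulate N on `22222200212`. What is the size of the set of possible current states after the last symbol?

Start: {E}
read 2: {B, D}
read 2: {A, B, E}
read 2: {A, B, C, D}
read 2: {A, B, C, E}
read 2: {A, B, C, D}
read 2: {A, B, C, E}
read 0: {A, B, C, E}
read 0: {A, B, C, E}
read 2: {A, B, C, D}
read 1: {A, E}
read 2: {B, C, D}
Final reachable set {B, C, D} has 3 states.

3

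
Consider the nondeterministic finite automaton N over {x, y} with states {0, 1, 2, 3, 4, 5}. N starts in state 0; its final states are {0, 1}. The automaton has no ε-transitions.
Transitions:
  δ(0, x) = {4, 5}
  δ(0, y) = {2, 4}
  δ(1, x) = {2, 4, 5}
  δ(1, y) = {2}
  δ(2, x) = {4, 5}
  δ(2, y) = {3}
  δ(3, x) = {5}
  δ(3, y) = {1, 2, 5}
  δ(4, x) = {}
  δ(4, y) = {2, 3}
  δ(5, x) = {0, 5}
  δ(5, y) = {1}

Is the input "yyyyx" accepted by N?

Start: {0}
read y: {2, 4}
read y: {2, 3}
read y: {1, 2, 3, 5}
read y: {1, 2, 3, 5}
read x: {0, 2, 4, 5}
Reachable ∩ accepting = {0} — nonempty.

accepted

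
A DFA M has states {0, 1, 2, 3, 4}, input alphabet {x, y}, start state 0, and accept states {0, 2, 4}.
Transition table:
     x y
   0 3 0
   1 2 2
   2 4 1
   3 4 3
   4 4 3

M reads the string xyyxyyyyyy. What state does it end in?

3

0 --x--> 3
3 --y--> 3
3 --y--> 3
3 --x--> 4
4 --y--> 3
3 --y--> 3
3 --y--> 3
3 --y--> 3
3 --y--> 3
3 --y--> 3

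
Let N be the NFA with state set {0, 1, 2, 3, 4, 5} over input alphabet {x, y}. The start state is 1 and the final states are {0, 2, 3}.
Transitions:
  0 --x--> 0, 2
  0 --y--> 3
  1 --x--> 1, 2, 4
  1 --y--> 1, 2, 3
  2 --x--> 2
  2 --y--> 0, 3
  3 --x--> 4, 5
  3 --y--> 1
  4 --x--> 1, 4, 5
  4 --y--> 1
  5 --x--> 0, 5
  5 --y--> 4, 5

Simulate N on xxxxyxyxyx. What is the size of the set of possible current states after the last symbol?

5

Start: {1}
read x: {1, 2, 4}
read x: {1, 2, 4, 5}
read x: {0, 1, 2, 4, 5}
read x: {0, 1, 2, 4, 5}
read y: {0, 1, 2, 3, 4, 5}
read x: {0, 1, 2, 4, 5}
read y: {0, 1, 2, 3, 4, 5}
read x: {0, 1, 2, 4, 5}
read y: {0, 1, 2, 3, 4, 5}
read x: {0, 1, 2, 4, 5}
Final reachable set {0, 1, 2, 4, 5} has 5 states.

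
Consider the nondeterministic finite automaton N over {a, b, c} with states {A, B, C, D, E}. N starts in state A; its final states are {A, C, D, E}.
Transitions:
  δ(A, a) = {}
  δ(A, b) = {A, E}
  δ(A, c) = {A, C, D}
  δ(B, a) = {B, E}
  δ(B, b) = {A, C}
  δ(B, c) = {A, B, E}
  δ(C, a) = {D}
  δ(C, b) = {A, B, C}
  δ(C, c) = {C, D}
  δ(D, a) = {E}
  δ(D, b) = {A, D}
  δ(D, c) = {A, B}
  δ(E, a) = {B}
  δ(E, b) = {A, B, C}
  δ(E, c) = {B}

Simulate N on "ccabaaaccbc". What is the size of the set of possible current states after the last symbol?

5

Start: {A}
read c: {A, C, D}
read c: {A, B, C, D}
read a: {B, D, E}
read b: {A, B, C, D}
read a: {B, D, E}
read a: {B, E}
read a: {B, E}
read c: {A, B, E}
read c: {A, B, C, D, E}
read b: {A, B, C, D, E}
read c: {A, B, C, D, E}
Final reachable set {A, B, C, D, E} has 5 states.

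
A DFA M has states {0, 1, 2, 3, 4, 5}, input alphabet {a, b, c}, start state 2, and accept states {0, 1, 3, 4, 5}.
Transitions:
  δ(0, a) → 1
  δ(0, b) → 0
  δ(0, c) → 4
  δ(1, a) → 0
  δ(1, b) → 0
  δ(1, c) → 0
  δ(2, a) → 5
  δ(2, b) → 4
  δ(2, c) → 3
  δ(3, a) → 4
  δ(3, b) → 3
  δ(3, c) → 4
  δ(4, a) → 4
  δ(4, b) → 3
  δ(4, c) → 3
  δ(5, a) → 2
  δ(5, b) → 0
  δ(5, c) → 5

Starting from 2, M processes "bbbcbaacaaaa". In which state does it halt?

4

2 --b--> 4
4 --b--> 3
3 --b--> 3
3 --c--> 4
4 --b--> 3
3 --a--> 4
4 --a--> 4
4 --c--> 3
3 --a--> 4
4 --a--> 4
4 --a--> 4
4 --a--> 4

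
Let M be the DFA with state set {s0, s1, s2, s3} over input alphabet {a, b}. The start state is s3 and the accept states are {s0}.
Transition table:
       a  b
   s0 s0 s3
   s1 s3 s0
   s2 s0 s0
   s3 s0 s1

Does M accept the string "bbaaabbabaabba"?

s3 --b--> s1
s1 --b--> s0
s0 --a--> s0
s0 --a--> s0
s0 --a--> s0
s0 --b--> s3
s3 --b--> s1
s1 --a--> s3
s3 --b--> s1
s1 --a--> s3
s3 --a--> s0
s0 --b--> s3
s3 --b--> s1
s1 --a--> s3
End in state s3, which is not an accepting state.

rejected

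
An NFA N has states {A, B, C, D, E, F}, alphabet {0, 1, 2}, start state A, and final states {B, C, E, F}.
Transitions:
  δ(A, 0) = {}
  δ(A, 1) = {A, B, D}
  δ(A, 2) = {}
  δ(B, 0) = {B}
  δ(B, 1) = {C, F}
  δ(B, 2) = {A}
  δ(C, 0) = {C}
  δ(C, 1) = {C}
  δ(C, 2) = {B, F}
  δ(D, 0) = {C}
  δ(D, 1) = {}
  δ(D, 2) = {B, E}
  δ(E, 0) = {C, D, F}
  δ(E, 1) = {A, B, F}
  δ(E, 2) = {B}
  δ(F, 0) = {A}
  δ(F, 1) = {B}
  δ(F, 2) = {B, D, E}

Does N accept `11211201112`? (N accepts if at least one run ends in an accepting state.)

accepted

Start: {A}
read 1: {A, B, D}
read 1: {A, B, C, D, F}
read 2: {A, B, D, E, F}
read 1: {A, B, C, D, F}
read 1: {A, B, C, D, F}
read 2: {A, B, D, E, F}
read 0: {A, B, C, D, F}
read 1: {A, B, C, D, F}
read 1: {A, B, C, D, F}
read 1: {A, B, C, D, F}
read 2: {A, B, D, E, F}
Reachable ∩ accepting = {B, E, F} — nonempty.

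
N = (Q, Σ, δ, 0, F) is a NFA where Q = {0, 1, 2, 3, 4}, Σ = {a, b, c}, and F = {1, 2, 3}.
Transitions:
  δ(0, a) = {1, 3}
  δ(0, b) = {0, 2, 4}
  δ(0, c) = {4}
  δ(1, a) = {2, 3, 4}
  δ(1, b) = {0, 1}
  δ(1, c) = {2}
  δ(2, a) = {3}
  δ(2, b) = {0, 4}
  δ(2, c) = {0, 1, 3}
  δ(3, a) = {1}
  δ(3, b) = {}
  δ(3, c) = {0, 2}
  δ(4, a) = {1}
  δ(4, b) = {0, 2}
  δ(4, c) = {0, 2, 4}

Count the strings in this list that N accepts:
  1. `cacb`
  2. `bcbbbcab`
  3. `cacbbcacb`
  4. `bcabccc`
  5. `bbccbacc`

`cacb`: rejected
`bcbbbcab`: accepted
`cacbbcacb`: accepted
`bcabccc`: accepted
`bbccbacc`: accepted

4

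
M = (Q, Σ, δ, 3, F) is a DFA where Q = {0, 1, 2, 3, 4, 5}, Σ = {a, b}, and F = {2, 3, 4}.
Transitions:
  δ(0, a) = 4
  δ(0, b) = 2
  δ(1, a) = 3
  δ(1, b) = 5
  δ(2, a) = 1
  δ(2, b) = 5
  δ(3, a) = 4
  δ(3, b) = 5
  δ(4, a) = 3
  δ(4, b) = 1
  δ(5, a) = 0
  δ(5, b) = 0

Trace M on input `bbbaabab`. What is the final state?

3 --b--> 5
5 --b--> 0
0 --b--> 2
2 --a--> 1
1 --a--> 3
3 --b--> 5
5 --a--> 0
0 --b--> 2

2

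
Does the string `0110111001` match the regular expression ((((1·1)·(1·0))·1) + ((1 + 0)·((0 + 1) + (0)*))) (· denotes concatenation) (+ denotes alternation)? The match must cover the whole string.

no

Neither (((1·1)·(1·0))·1) nor ((1+0)·((0+1)+(0)*)) matches 0110111001.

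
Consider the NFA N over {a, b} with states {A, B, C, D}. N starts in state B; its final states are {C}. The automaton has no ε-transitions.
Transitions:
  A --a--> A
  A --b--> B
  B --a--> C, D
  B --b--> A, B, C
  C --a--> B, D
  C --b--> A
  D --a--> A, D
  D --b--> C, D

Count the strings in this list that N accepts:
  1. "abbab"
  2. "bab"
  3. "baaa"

"abbab": accepted
"bab": accepted
"baaa": accepted

3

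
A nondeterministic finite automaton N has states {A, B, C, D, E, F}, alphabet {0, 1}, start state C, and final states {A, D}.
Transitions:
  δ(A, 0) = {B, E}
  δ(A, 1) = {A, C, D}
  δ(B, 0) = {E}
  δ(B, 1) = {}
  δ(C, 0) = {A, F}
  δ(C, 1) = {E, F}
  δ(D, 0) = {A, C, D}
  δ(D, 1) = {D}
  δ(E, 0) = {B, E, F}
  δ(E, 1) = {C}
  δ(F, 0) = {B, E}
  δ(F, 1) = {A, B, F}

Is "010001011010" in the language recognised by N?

Start: {C}
read 0: {A, F}
read 1: {A, B, C, D, F}
read 0: {A, B, C, D, E, F}
read 0: {A, B, C, D, E, F}
read 0: {A, B, C, D, E, F}
read 1: {A, B, C, D, E, F}
read 0: {A, B, C, D, E, F}
read 1: {A, B, C, D, E, F}
read 1: {A, B, C, D, E, F}
read 0: {A, B, C, D, E, F}
read 1: {A, B, C, D, E, F}
read 0: {A, B, C, D, E, F}
Reachable ∩ accepting = {A, D} — nonempty.

accepted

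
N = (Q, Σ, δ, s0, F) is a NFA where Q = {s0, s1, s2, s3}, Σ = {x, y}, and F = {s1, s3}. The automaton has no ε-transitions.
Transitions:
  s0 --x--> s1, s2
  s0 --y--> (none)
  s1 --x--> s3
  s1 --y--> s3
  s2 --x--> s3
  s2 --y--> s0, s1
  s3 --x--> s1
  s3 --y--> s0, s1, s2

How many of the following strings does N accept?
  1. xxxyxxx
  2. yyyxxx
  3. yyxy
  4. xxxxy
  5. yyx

2

xxxyxxx: accepted
yyyxxx: rejected
yyxy: rejected
xxxxy: accepted
yyx: rejected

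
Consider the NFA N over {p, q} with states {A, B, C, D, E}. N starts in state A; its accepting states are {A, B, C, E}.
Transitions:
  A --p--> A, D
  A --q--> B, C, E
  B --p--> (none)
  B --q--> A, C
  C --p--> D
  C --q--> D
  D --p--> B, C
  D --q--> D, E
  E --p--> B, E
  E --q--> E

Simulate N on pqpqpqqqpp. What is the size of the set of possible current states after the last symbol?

5

Start: {A}
read p: {A, D}
read q: {B, C, D, E}
read p: {B, C, D, E}
read q: {A, C, D, E}
read p: {A, B, C, D, E}
read q: {A, B, C, D, E}
read q: {A, B, C, D, E}
read q: {A, B, C, D, E}
read p: {A, B, C, D, E}
read p: {A, B, C, D, E}
Final reachable set {A, B, C, D, E} has 5 states.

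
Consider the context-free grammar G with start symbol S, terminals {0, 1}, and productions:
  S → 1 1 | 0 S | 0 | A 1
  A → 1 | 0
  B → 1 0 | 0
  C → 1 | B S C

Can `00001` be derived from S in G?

yes

S ⇒ 0S ⇒ 00S ⇒ 000S ⇒ 000A1 ⇒ 00001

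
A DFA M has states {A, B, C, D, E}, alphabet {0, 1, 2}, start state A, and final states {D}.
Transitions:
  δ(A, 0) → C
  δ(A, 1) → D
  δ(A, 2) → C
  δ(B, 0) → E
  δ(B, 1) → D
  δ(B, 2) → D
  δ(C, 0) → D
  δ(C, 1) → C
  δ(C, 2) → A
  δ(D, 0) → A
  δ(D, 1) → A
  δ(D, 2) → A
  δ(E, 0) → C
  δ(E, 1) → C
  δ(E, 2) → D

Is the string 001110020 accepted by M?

A --0--> C
C --0--> D
D --1--> A
A --1--> D
D --1--> A
A --0--> C
C --0--> D
D --2--> A
A --0--> C
End in state C, which is not an accepting state.

rejected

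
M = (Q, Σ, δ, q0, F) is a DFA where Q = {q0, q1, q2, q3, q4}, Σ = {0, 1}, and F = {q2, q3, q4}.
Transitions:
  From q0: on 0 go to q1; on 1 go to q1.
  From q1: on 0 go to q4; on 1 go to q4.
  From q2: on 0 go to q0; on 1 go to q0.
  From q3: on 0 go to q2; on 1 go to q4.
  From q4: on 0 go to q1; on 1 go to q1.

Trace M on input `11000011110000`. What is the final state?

q0 --1--> q1
q1 --1--> q4
q4 --0--> q1
q1 --0--> q4
q4 --0--> q1
q1 --0--> q4
q4 --1--> q1
q1 --1--> q4
q4 --1--> q1
q1 --1--> q4
q4 --0--> q1
q1 --0--> q4
q4 --0--> q1
q1 --0--> q4

q4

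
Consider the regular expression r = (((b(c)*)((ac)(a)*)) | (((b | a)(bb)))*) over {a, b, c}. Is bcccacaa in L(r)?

yes

The left alternative ((b(c)*)((ac)(a)*)) matches bcccacaa.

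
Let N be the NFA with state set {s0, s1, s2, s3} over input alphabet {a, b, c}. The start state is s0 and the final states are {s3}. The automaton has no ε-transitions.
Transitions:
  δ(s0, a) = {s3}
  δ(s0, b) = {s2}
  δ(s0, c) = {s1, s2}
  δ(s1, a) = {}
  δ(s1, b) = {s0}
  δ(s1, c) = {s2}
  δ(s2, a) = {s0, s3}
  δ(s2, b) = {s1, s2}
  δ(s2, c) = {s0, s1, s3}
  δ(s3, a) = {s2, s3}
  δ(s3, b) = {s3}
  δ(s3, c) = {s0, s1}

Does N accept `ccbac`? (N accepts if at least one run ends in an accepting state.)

Start: {s0}
read c: {s1, s2}
read c: {s0, s1, s2, s3}
read b: {s0, s1, s2, s3}
read a: {s0, s2, s3}
read c: {s0, s1, s2, s3}
Reachable ∩ accepting = {s3} — nonempty.

accepted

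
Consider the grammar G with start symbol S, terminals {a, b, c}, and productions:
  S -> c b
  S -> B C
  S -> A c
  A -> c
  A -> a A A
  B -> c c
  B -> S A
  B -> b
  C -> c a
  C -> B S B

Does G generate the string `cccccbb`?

yes

S ⇒ BC ⇒ ccC ⇒ ccBSB ⇒ ccccSB ⇒ cccccbB ⇒ cccccbb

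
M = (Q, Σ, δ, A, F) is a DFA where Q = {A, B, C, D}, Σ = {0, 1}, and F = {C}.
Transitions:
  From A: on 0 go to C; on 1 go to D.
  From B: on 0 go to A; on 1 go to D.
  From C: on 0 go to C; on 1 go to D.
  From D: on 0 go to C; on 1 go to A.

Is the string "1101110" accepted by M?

accepted

A --1--> D
D --1--> A
A --0--> C
C --1--> D
D --1--> A
A --1--> D
D --0--> C
End in state C, which is an accepting state.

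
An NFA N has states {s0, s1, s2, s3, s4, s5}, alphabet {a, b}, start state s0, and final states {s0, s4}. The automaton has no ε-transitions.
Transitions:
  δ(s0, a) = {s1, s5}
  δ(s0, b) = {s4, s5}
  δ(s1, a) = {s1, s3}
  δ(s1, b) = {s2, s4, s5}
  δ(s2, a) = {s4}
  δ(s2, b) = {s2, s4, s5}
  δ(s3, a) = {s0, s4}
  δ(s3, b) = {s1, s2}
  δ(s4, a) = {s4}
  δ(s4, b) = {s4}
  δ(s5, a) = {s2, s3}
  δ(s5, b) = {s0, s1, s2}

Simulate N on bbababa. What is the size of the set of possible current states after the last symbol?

Start: {s0}
read b: {s4, s5}
read b: {s0, s1, s2, s4}
read a: {s1, s3, s4, s5}
read b: {s0, s1, s2, s4, s5}
read a: {s1, s2, s3, s4, s5}
read b: {s0, s1, s2, s4, s5}
read a: {s1, s2, s3, s4, s5}
Final reachable set {s1, s2, s3, s4, s5} has 5 states.

5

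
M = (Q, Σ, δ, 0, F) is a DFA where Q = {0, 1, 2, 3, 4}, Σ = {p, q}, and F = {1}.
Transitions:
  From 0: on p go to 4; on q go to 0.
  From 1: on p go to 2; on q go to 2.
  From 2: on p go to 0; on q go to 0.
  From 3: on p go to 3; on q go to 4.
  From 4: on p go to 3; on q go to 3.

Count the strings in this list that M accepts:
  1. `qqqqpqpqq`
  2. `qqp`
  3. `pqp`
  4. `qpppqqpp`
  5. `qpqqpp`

`qqqqpqpqq`: rejected
`qqp`: rejected
`pqp`: rejected
`qpppqqpp`: rejected
`qpqqpp`: rejected

0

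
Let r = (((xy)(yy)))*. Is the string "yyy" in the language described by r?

yyy cannot be split into zero or more pieces each matching ((xy)(yy)).

no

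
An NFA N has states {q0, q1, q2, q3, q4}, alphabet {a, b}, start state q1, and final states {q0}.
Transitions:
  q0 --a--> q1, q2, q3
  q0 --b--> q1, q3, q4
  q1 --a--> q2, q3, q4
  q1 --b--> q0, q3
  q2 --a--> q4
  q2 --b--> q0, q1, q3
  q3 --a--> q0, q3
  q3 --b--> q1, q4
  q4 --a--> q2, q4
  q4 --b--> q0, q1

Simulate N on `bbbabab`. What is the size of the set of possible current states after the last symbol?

Start: {q1}
read b: {q0, q3}
read b: {q1, q3, q4}
read b: {q0, q1, q3, q4}
read a: {q0, q1, q2, q3, q4}
read b: {q0, q1, q3, q4}
read a: {q0, q1, q2, q3, q4}
read b: {q0, q1, q3, q4}
Final reachable set {q0, q1, q3, q4} has 4 states.

4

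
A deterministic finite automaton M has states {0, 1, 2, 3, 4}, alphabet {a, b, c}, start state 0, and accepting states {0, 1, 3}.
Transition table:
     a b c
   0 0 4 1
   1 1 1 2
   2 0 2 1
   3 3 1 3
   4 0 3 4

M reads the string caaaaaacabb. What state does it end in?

0 --c--> 1
1 --a--> 1
1 --a--> 1
1 --a--> 1
1 --a--> 1
1 --a--> 1
1 --a--> 1
1 --c--> 2
2 --a--> 0
0 --b--> 4
4 --b--> 3

3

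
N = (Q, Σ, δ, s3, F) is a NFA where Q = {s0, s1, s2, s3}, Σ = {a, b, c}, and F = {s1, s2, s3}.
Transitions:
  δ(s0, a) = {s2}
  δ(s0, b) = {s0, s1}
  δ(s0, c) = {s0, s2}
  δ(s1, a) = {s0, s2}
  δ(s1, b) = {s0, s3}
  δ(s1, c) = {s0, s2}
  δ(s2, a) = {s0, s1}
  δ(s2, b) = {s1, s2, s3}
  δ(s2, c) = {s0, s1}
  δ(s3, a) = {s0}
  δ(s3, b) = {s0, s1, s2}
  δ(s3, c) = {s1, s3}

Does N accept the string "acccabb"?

Start: {s3}
read a: {s0}
read c: {s0, s2}
read c: {s0, s1, s2}
read c: {s0, s1, s2}
read a: {s0, s1, s2}
read b: {s0, s1, s2, s3}
read b: {s0, s1, s2, s3}
Reachable ∩ accepting = {s1, s2, s3} — nonempty.

accepted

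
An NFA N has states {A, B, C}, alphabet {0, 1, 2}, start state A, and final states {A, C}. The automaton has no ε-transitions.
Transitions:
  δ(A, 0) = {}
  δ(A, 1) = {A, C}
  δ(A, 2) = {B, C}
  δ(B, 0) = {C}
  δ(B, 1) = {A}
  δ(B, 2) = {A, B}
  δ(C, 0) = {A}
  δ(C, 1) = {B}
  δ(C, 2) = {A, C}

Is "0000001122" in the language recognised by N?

Start: {A}
read 0: {}
The reachable set is empty and stays empty for the remaining 9 symbols.
Reachable ∩ accepting = {} — empty.

rejected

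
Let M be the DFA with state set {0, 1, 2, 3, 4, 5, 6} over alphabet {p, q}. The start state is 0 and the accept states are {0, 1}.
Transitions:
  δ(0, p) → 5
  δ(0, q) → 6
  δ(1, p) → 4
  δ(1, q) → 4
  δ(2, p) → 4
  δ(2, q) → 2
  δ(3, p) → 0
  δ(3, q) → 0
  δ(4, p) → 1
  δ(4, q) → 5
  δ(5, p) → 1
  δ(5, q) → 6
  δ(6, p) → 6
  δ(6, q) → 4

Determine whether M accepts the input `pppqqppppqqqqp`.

accepted

0 --p--> 5
5 --p--> 1
1 --p--> 4
4 --q--> 5
5 --q--> 6
6 --p--> 6
6 --p--> 6
6 --p--> 6
6 --p--> 6
6 --q--> 4
4 --q--> 5
5 --q--> 6
6 --q--> 4
4 --p--> 1
End in state 1, which is an accepting state.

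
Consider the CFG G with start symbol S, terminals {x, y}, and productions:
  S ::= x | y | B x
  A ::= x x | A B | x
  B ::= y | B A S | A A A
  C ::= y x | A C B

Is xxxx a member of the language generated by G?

yes

S ⇒ Bx ⇒ AAAx ⇒ xAAx ⇒ xxAx ⇒ xxxx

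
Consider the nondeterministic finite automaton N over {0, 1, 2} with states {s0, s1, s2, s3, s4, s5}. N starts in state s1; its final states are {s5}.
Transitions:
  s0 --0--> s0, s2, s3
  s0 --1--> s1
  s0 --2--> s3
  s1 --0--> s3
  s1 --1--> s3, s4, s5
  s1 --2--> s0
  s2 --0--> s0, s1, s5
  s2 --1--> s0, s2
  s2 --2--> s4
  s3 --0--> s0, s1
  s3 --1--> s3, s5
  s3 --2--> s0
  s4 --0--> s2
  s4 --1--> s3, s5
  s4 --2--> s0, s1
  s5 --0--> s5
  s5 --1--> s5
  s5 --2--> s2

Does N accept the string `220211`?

accepted

Start: {s1}
read 2: {s0}
read 2: {s3}
read 0: {s0, s1}
read 2: {s0, s3}
read 1: {s1, s3, s5}
read 1: {s3, s4, s5}
Reachable ∩ accepting = {s5} — nonempty.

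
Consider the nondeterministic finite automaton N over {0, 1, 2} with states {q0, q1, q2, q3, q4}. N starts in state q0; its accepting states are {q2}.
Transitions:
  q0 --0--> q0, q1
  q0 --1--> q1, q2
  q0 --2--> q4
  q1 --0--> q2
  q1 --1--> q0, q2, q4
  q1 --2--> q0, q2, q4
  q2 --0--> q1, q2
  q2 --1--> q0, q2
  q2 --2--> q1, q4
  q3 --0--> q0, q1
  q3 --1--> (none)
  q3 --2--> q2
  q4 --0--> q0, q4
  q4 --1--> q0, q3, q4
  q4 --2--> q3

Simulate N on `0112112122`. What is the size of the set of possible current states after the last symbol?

Start: {q0}
read 0: {q0, q1}
read 1: {q0, q1, q2, q4}
read 1: {q0, q1, q2, q3, q4}
read 2: {q0, q1, q2, q3, q4}
read 1: {q0, q1, q2, q3, q4}
read 1: {q0, q1, q2, q3, q4}
read 2: {q0, q1, q2, q3, q4}
read 1: {q0, q1, q2, q3, q4}
read 2: {q0, q1, q2, q3, q4}
read 2: {q0, q1, q2, q3, q4}
Final reachable set {q0, q1, q2, q3, q4} has 5 states.

5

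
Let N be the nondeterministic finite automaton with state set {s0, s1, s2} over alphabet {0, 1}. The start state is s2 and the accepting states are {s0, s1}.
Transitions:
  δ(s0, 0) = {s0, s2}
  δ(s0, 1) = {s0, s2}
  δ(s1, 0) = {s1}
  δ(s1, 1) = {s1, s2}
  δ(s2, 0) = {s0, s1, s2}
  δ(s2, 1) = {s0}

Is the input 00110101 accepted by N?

accepted

Start: {s2}
read 0: {s0, s1, s2}
read 0: {s0, s1, s2}
read 1: {s0, s1, s2}
read 1: {s0, s1, s2}
read 0: {s0, s1, s2}
read 1: {s0, s1, s2}
read 0: {s0, s1, s2}
read 1: {s0, s1, s2}
Reachable ∩ accepting = {s0, s1} — nonempty.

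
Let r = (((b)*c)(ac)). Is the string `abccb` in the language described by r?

No split of abccb into u·v has ((b)*c) matching u and (ac) matching v.

no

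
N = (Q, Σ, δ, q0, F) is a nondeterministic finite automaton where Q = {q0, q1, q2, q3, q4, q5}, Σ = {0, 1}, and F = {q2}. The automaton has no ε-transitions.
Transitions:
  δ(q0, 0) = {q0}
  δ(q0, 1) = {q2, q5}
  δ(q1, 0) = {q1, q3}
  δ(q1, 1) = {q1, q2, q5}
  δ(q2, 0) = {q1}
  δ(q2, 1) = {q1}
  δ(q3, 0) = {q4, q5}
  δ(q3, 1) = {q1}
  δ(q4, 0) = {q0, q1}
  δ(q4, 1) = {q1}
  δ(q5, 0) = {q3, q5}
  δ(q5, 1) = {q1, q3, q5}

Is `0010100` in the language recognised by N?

Start: {q0}
read 0: {q0}
read 0: {q0}
read 1: {q2, q5}
read 0: {q1, q3, q5}
read 1: {q1, q2, q3, q5}
read 0: {q1, q3, q4, q5}
read 0: {q0, q1, q3, q4, q5}
Reachable ∩ accepting = {} — empty.

rejected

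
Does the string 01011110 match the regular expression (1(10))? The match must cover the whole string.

no

No split of 01011110 into u·v has 1 matching u and (10) matching v.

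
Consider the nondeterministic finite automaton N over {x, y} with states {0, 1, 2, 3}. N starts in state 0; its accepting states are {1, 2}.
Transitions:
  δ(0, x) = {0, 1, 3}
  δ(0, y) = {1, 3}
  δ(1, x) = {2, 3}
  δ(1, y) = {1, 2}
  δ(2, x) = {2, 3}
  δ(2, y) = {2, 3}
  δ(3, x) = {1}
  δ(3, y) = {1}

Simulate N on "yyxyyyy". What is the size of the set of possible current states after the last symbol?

3

Start: {0}
read y: {1, 3}
read y: {1, 2}
read x: {2, 3}
read y: {1, 2, 3}
read y: {1, 2, 3}
read y: {1, 2, 3}
read y: {1, 2, 3}
Final reachable set {1, 2, 3} has 3 states.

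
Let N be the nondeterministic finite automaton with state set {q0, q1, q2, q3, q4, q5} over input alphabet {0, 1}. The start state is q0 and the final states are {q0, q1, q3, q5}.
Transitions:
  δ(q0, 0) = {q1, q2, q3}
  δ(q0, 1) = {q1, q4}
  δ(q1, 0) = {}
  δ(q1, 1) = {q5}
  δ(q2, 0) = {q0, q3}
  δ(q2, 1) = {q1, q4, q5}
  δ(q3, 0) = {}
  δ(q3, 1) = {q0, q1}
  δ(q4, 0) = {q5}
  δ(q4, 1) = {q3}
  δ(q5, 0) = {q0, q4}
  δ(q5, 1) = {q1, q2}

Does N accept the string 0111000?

accepted

Start: {q0}
read 0: {q1, q2, q3}
read 1: {q0, q1, q4, q5}
read 1: {q1, q2, q3, q4, q5}
read 1: {q0, q1, q2, q3, q4, q5}
read 0: {q0, q1, q2, q3, q4, q5}
read 0: {q0, q1, q2, q3, q4, q5}
read 0: {q0, q1, q2, q3, q4, q5}
Reachable ∩ accepting = {q0, q1, q3, q5} — nonempty.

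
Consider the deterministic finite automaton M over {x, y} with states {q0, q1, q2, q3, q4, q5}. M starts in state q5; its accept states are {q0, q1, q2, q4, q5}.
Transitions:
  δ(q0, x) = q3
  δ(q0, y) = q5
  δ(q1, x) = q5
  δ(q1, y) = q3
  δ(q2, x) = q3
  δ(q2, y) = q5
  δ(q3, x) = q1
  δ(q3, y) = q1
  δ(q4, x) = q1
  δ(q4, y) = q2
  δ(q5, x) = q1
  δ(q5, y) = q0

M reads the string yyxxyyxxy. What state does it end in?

q5 --y--> q0
q0 --y--> q5
q5 --x--> q1
q1 --x--> q5
q5 --y--> q0
q0 --y--> q5
q5 --x--> q1
q1 --x--> q5
q5 --y--> q0

q0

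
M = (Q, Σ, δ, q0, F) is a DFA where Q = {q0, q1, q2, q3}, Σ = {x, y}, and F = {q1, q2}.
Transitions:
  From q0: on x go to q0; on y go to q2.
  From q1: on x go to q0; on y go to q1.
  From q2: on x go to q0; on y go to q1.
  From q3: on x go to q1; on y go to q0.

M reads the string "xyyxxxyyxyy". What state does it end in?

q0 --x--> q0
q0 --y--> q2
q2 --y--> q1
q1 --x--> q0
q0 --x--> q0
q0 --x--> q0
q0 --y--> q2
q2 --y--> q1
q1 --x--> q0
q0 --y--> q2
q2 --y--> q1

q1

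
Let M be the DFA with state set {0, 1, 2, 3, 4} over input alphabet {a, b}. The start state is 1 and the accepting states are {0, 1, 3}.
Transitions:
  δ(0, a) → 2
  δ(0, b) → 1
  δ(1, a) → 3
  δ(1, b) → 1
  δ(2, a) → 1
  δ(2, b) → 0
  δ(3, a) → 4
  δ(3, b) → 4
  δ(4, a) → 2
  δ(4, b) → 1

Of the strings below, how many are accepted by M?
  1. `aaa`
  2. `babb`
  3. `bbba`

2

`aaa`: rejected
`babb`: accepted
`bbba`: accepted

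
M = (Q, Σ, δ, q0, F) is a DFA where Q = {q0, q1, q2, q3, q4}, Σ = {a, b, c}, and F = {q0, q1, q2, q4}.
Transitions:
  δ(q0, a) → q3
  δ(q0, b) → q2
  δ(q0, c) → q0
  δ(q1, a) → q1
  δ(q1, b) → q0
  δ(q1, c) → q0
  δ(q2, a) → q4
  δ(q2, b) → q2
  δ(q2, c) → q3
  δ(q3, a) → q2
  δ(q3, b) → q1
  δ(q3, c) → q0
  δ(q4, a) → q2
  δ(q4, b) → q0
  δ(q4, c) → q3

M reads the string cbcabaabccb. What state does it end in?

q0 --c--> q0
q0 --b--> q2
q2 --c--> q3
q3 --a--> q2
q2 --b--> q2
q2 --a--> q4
q4 --a--> q2
q2 --b--> q2
q2 --c--> q3
q3 --c--> q0
q0 --b--> q2

q2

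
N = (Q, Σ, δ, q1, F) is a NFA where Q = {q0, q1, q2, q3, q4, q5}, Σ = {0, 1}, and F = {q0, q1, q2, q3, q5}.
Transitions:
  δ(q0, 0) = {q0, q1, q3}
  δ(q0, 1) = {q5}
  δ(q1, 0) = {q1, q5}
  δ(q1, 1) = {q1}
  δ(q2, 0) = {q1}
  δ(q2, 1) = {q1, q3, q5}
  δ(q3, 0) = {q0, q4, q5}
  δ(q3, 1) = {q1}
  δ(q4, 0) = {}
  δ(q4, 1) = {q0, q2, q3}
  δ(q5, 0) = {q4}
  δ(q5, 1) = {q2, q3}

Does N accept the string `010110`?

accepted

Start: {q1}
read 0: {q1, q5}
read 1: {q1, q2, q3}
read 0: {q0, q1, q4, q5}
read 1: {q0, q1, q2, q3, q5}
read 1: {q1, q2, q3, q5}
read 0: {q0, q1, q4, q5}
Reachable ∩ accepting = {q0, q1, q5} — nonempty.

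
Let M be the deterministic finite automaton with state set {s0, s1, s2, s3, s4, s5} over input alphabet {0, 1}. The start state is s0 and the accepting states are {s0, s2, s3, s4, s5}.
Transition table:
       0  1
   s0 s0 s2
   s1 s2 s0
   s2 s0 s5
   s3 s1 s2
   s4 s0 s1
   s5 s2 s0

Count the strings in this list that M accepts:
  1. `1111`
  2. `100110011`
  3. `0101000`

`1111`: accepted
`100110011`: accepted
`0101000`: accepted

3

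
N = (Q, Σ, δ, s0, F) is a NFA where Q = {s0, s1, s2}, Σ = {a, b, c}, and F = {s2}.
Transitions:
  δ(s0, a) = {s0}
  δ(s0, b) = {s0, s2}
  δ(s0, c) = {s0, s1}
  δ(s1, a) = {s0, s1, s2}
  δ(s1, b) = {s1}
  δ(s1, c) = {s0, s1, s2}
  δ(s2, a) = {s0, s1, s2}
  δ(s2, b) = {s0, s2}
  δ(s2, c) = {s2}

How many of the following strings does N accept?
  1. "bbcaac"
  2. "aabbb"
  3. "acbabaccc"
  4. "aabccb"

"bbcaac": accepted
"aabbb": accepted
"acbabaccc": accepted
"aabccb": accepted

4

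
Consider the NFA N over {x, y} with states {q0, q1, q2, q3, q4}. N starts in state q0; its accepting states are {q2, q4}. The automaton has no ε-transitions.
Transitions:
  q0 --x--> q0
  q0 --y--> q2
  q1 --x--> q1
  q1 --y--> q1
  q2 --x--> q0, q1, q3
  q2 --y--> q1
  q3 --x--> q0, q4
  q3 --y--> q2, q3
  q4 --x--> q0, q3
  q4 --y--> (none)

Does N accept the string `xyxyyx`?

Start: {q0}
read x: {q0}
read y: {q2}
read x: {q0, q1, q3}
read y: {q1, q2, q3}
read y: {q1, q2, q3}
read x: {q0, q1, q3, q4}
Reachable ∩ accepting = {q4} — nonempty.

accepted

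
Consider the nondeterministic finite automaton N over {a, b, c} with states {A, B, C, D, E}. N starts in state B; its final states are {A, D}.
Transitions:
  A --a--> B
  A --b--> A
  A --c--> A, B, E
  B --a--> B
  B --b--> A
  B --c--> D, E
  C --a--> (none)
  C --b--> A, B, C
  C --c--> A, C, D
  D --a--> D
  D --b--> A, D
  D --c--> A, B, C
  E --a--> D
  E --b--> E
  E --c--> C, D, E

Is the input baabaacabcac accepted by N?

accepted

Start: {B}
read b: {A}
read a: {B}
read a: {B}
read b: {A}
read a: {B}
read a: {B}
read c: {D, E}
read a: {D}
read b: {A, D}
read c: {A, B, C, E}
read a: {B, D}
read c: {A, B, C, D, E}
Reachable ∩ accepting = {A, D} — nonempty.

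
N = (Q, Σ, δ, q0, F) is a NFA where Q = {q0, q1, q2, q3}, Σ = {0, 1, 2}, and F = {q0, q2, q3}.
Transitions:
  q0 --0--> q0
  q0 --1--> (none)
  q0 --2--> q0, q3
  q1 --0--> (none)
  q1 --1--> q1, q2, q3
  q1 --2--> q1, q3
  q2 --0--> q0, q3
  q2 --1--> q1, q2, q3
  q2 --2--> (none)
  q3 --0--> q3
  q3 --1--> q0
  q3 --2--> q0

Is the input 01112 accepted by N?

Start: {q0}
read 0: {q0}
read 1: {}
The reachable set is empty and stays empty for the remaining 3 symbols.
Reachable ∩ accepting = {} — empty.

rejected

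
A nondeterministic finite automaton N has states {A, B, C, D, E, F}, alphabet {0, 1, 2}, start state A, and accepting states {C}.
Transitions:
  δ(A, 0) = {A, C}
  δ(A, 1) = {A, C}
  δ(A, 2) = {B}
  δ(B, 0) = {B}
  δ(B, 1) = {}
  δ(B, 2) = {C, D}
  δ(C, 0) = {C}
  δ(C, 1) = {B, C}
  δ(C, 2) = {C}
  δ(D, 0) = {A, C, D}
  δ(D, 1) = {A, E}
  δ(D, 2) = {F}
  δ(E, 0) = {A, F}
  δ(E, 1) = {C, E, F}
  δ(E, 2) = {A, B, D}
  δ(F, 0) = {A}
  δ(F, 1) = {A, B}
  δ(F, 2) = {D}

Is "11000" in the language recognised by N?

accepted

Start: {A}
read 1: {A, C}
read 1: {A, B, C}
read 0: {A, B, C}
read 0: {A, B, C}
read 0: {A, B, C}
Reachable ∩ accepting = {C} — nonempty.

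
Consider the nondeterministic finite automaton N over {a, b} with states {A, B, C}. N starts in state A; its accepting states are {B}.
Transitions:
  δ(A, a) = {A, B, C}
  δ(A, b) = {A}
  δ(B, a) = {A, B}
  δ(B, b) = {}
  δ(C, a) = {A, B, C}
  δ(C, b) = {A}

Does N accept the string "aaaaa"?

accepted

Start: {A}
read a: {A, B, C}
read a: {A, B, C}
read a: {A, B, C}
read a: {A, B, C}
read a: {A, B, C}
Reachable ∩ accepting = {B} — nonempty.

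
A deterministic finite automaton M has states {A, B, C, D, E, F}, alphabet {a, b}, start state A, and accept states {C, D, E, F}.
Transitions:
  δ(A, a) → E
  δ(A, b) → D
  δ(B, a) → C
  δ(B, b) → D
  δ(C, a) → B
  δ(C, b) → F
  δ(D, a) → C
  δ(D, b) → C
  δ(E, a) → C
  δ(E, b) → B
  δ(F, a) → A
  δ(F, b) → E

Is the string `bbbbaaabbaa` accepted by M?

A --b--> D
D --b--> C
C --b--> F
F --b--> E
E --a--> C
C --a--> B
B --a--> C
C --b--> F
F --b--> E
E --a--> C
C --a--> B
End in state B, which is not an accepting state.

rejected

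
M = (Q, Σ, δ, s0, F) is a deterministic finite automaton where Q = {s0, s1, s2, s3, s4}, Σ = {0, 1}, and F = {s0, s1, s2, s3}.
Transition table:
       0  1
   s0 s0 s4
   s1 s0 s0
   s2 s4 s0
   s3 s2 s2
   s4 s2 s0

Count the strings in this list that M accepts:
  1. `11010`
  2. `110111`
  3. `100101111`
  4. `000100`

`11010`: accepted
`110111`: rejected
`100101111`: accepted
`000100`: rejected

2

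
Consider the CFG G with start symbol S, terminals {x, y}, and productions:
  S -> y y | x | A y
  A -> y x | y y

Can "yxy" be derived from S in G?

S ⇒ Ay ⇒ yxy

yes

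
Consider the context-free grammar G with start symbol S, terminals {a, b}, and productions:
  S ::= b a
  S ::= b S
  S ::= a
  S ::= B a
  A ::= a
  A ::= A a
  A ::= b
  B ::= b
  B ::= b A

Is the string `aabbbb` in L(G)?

no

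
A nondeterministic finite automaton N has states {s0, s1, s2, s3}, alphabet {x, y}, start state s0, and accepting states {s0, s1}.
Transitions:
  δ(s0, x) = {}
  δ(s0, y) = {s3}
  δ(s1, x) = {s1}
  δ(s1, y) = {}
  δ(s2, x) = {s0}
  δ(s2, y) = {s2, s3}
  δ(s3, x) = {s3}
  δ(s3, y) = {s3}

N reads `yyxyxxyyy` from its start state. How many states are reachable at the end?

Start: {s0}
read y: {s3}
read y: {s3}
read x: {s3}
read y: {s3}
read x: {s3}
read x: {s3}
read y: {s3}
read y: {s3}
read y: {s3}
Final reachable set {s3} has 1 state.

1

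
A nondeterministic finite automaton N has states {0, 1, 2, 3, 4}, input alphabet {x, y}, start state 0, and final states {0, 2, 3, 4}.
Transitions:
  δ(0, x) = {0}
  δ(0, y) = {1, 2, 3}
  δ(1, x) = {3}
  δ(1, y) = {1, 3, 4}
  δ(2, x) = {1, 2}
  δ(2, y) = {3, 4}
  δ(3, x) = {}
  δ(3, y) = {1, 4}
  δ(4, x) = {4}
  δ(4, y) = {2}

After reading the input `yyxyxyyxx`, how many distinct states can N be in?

4

Start: {0}
read y: {1, 2, 3}
read y: {1, 3, 4}
read x: {3, 4}
read y: {1, 2, 4}
read x: {1, 2, 3, 4}
read y: {1, 2, 3, 4}
read y: {1, 2, 3, 4}
read x: {1, 2, 3, 4}
read x: {1, 2, 3, 4}
Final reachable set {1, 2, 3, 4} has 4 states.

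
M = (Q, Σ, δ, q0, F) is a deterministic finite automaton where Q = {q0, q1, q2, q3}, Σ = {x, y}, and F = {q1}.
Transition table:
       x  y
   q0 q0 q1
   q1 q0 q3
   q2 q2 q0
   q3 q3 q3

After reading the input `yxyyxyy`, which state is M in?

q0 --y--> q1
q1 --x--> q0
q0 --y--> q1
q1 --y--> q3
q3 --x--> q3
q3 --y--> q3
q3 --y--> q3

q3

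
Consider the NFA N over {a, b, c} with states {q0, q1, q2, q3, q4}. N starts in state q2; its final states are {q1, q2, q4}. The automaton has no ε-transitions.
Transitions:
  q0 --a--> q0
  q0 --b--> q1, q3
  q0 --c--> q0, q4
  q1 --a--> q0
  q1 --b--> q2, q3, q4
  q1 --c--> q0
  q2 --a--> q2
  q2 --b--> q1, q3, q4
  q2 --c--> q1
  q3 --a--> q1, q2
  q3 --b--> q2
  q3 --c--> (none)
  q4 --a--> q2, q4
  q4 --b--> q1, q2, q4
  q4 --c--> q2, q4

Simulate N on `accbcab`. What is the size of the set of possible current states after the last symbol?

2

Start: {q2}
read a: {q2}
read c: {q1}
read c: {q0}
read b: {q1, q3}
read c: {q0}
read a: {q0}
read b: {q1, q3}
Final reachable set {q1, q3} has 2 states.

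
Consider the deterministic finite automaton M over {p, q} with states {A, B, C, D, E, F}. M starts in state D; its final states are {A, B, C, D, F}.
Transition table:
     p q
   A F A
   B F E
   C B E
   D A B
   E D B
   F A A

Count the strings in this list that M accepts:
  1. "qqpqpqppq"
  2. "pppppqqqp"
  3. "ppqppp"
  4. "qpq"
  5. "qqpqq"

4

"qqpqpqppq": accepted
"pppppqqqp": accepted
"ppqppp": accepted
"qpq": accepted
"qqpqq": rejected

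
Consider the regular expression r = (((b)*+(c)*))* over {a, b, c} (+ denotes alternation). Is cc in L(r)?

Split into 2 pieces c · c; each matches ((b)*+(c)*).

yes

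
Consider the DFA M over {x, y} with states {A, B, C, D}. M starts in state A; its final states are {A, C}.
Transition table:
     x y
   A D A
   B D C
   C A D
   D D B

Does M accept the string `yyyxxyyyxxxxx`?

A --y--> A
A --y--> A
A --y--> A
A --x--> D
D --x--> D
D --y--> B
B --y--> C
C --y--> D
D --x--> D
D --x--> D
D --x--> D
D --x--> D
D --x--> D
End in state D, which is not an accepting state.

rejected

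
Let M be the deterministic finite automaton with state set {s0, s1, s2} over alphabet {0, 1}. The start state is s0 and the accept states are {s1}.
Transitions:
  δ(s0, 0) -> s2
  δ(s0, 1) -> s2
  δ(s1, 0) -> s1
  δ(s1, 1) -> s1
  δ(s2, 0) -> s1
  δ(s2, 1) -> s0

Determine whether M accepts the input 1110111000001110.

accepted

s0 --1--> s2
s2 --1--> s0
s0 --1--> s2
s2 --0--> s1
s1 --1--> s1
s1 --1--> s1
s1 --1--> s1
s1 --0--> s1
s1 --0--> s1
s1 --0--> s1
s1 --0--> s1
s1 --0--> s1
s1 --1--> s1
s1 --1--> s1
s1 --1--> s1
s1 --0--> s1
End in state s1, which is an accepting state.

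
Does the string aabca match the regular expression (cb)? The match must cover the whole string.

no

No split of aabca into u·v has c matching u and b matching v.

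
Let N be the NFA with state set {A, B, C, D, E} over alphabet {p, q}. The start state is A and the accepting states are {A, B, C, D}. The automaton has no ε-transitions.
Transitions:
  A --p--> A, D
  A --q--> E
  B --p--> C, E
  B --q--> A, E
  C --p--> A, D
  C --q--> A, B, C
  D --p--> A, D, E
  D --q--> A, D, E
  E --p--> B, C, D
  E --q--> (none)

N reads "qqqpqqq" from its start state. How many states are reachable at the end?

Start: {A}
read q: {E}
read q: {}
The reachable set is empty and stays empty for the remaining 5 symbols.
Final reachable set {} has 0 states.

0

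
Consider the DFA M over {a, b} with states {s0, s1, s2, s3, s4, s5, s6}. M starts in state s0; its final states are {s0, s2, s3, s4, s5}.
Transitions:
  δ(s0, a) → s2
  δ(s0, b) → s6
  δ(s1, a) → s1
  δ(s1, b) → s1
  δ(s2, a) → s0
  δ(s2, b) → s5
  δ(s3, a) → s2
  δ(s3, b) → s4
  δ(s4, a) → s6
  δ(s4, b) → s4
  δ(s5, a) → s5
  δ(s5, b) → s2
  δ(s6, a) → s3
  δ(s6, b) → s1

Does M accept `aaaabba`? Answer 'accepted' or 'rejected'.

rejected

s0 --a--> s2
s2 --a--> s0
s0 --a--> s2
s2 --a--> s0
s0 --b--> s6
s6 --b--> s1
s1 --a--> s1
End in state s1, which is not an accepting state.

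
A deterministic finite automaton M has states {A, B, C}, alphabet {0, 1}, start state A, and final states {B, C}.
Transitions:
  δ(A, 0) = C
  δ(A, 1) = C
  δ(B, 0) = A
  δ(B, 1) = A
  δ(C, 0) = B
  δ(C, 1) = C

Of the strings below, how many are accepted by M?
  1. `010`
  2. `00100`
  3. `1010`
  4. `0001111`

`010`: accepted
`00100`: accepted
`1010`: accepted
`0001111`: accepted

4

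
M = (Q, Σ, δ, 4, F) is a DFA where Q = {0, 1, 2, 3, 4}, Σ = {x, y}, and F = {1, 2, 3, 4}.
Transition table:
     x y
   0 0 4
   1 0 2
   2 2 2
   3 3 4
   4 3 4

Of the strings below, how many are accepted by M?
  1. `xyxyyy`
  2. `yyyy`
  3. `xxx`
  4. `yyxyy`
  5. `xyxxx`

`xyxyyy`: accepted
`yyyy`: accepted
`xxx`: accepted
`yyxyy`: accepted
`xyxxx`: accepted

5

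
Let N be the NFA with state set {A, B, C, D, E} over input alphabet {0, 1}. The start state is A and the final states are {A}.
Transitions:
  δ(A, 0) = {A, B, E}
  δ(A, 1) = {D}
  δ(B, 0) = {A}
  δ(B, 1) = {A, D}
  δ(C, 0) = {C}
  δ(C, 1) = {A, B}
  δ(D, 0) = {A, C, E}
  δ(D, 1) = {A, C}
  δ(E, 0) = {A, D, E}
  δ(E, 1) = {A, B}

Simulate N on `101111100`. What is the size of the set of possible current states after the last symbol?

Start: {A}
read 1: {D}
read 0: {A, C, E}
read 1: {A, B, D}
read 1: {A, C, D}
read 1: {A, B, C, D}
read 1: {A, B, C, D}
read 1: {A, B, C, D}
read 0: {A, B, C, E}
read 0: {A, B, C, D, E}
Final reachable set {A, B, C, D, E} has 5 states.

5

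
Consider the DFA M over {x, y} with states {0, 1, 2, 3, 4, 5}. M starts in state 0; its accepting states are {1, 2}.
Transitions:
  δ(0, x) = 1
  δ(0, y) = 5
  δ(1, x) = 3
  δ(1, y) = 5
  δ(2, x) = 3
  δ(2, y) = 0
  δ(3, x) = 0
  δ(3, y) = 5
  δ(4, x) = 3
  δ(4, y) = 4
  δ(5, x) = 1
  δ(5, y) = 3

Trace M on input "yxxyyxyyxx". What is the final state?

1

0 --y--> 5
5 --x--> 1
1 --x--> 3
3 --y--> 5
5 --y--> 3
3 --x--> 0
0 --y--> 5
5 --y--> 3
3 --x--> 0
0 --x--> 1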